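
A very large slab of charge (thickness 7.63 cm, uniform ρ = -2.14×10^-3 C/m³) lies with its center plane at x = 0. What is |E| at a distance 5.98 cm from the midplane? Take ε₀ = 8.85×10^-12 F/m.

E ≈ 9.22×10^6 N/C

The point |x| = 5.98 cm lies outside the slab (half-thickness 0.03815 m). A symmetric pillbox spanning the full slab encloses Q_enc = ρ·d·A.
Flux = 2EA ⇒ E = |ρ|d/(2ε₀), independent of distance outside.
E = (2.14×10^-3)(0.0763)/(2·8.85×10^-12) = 9.22×10^6 N/C.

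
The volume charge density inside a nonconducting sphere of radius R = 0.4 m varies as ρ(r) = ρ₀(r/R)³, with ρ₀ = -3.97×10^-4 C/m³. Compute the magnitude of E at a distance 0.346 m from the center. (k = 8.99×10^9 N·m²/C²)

Take a concentric spherical Gaussian surface of radius r = 0.346 m (r < R).
Integrate the density: Q_enc = 4π ∫₀^r ρ₀(r'/R)^3 r'² dr' = 4πρ₀ r^6/(6·R³) = -2.229e-5 C.
Applying ∮E·dA = Q_enc/ε₀ with Φ = E(4πr²):
E = k|Q_enc|/r² = (8.99×10^9)(2.229×10^-5)/(0.346)² = 1.67×10^6 N/C.

1.67×10^6 N/C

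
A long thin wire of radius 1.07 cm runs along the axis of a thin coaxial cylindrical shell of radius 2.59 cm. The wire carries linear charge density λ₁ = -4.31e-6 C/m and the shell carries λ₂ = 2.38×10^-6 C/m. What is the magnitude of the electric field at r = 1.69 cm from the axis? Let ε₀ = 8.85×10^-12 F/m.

Choose a coaxial cylinder of radius r = 1.69 cm (arbitrary length L) as the Gaussian surface (between the conductors, 1.07 cm < r < 2.59 cm).
The shell at 2.59 cm lies outside the Gaussian surface, so λ_enc = λ₁ = -4.31×10^-6 C/m.
Applying ∮E·dA = Q_enc/ε₀ with the end caps contributing no flux:
E = |λ_enc|/(2πε₀r) = (4.31×10^-6)/(2π·8.85×10^-12·0.0169) = 4.59e6 N/C.

4.59×10^6 N/C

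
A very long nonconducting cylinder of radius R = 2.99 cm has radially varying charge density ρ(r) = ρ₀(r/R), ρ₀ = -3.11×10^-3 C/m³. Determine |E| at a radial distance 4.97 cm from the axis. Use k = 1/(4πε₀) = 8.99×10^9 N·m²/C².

Coaxial Gaussian cylinder, radius r = 4.97 cm, length L (r > R, full charge per length enclosed).
λ_enc = 2π ∫₀^R ρ₀(r'/R)^1 r' dr' = 2πρ₀R²/3 = -5.823×10^-6 C/m.
Applying ∮E·dA = Q_enc/ε₀ with the end caps contributing no flux:
E = 2k|λ_enc|/r = 2(8.99×10^9)(5.823e-6)/(0.0497) = 2.11×10^6 N/C.

|E| ≈ 2.11×10^6 V/m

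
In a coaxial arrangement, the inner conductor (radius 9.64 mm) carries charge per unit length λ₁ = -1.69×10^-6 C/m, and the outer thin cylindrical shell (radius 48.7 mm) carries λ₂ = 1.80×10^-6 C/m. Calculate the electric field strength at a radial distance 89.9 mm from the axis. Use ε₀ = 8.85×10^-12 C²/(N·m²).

|E| ≈ 2.20e4 N/C

By cylindrical symmetry E is radial; use a coaxial Gaussian cylinder of radius 89.9 mm and length L (r > 48.7 mm, enclosing both).
λ_enc = λ₁ + λ₂ = (-1.69×10^-6) + (1.80×10^-6) = 1.10×10^-7 C/m.
Applying ∮E·dA = Q_enc/ε₀ with the end caps contributing no flux:
E = |λ_enc|/(2πε₀r) = (1.10e-7)/(2π·8.85×10^-12·0.0899) = 2.20×10^4 N/C.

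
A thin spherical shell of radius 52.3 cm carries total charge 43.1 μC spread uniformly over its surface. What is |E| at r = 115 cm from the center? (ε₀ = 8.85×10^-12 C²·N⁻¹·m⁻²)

|E| = 2.93×10^5 N/C

Use a concentric Gaussian sphere at r = 115 cm (r > 52.3 cm).
The entire shell is enclosed: Q_enc = 4.31×10^-5 C.
Gauss's law: E·4πr² = Q_enc/ε₀.
E = |Q_enc|/(4πε₀r²) = (4.31×10^-5)/(4π·8.85×10^-12·(1.15)²) = 2.93×10^5 N/C.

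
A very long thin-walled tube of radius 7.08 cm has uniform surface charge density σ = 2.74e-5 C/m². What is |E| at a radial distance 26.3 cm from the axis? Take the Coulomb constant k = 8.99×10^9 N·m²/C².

Choose a coaxial cylinder of radius r = 26.3 cm (arbitrary length L) as the Gaussian surface (r > 7.08 cm).
The whole shell is enclosed: λ_enc = σ·2πR = (2.74×10^-5)·2π·(0.0708) = 1.219×10^-5 C/m.
Gauss's law: E·2πrL = λ_enc L/ε₀.
E = 2k|λ_enc|/r = 2(8.99×10^9)(1.219e-5)/(0.263) = 8.33×10^5 N/C.

|E| ≈ 8.33×10^5 V/m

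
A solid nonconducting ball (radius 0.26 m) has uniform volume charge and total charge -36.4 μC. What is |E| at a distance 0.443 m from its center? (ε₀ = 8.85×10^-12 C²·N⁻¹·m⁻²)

Use a concentric Gaussian sphere at r = 0.443 m (r > R, so the entire charge is enclosed).
Q_enc = -36.4 μC = -3.64e-5 C.
By Gauss's law, ∮E·dA = E·4πr² = Q_enc/ε₀.
E = |Q_enc|/(4πε₀r²) = (3.64e-5)/(4π·8.85×10^-12·(0.443)²) = 1.67×10^6 N/C.

E = 1.67e6 N/C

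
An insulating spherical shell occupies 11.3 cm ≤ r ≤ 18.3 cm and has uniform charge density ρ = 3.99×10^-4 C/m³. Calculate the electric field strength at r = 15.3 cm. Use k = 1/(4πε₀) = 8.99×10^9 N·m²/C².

|E| ≈ 1.37×10^6 V/m

Symmetry ⇒ E = E(r) r̂. Gaussian sphere of radius r = 15.3 cm (within the shell material, 11.3 cm < r < 18.3 cm).
Enclosed charge is the volume from a to r: Q_enc = (4π/3)ρ(r³ − a³) = 3.574×10^-6 C.
Gauss's law: E·4πr² = Q_enc/ε₀.
E = k|Q_enc|/r² = (8.99×10^9)(3.574×10^-6)/(0.153)² = 1.37×10^6 N/C.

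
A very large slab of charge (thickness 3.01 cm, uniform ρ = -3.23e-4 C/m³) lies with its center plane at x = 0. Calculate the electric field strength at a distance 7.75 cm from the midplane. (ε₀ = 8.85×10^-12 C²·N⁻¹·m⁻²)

The point |x| = 7.75 cm lies outside the slab (half-thickness 0.01505 m). A symmetric pillbox spanning the full slab encloses Q_enc = ρ·d·A.
Flux = 2EA ⇒ E = |ρ|d/(2ε₀), independent of distance outside.
E = (3.23×10^-4)(0.0301)/(2·8.85×10^-12) = 5.49×10^5 N/C.

|E| ≈ 5.49×10^5 V/m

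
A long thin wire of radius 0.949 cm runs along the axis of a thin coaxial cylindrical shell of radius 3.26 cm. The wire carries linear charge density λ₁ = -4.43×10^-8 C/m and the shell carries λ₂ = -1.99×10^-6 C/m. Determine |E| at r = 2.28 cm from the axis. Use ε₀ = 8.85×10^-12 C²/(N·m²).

E ≈ 3.49e4 V/m

Take a coaxial cylindrical Gaussian surface of radius r = 2.28 cm and length L (between the conductors, 0.949 cm < r < 3.26 cm).
Only the inner wire is enclosed; the outer shell contributes nothing inside itself. λ_enc = λ₁ = -4.43×10^-8 C/m.
Applying ∮E·dA = Q_enc/ε₀ with the end caps contributing no flux:
E = |λ_enc|/(2πε₀r) = (4.43×10^-8)/(2π·8.85×10^-12·0.0228) = 3.49e4 N/C.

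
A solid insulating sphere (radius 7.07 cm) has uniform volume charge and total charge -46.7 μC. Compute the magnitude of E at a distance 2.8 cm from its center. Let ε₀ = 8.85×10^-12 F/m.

Use a concentric Gaussian sphere at r = 2.8 cm (r < R).
Only the charge within r is enclosed: Q_enc = Q·(r/R)³ = (-46.7 μC)·(2.8 cm/7.07 cm)³ = -2.901×10^-6 C.
Gauss's law: E·4πr² = Q_enc/ε₀.
E = |Q_enc|/(4πε₀r²) = (2.901e-6)/(4π·8.85×10^-12·(0.028)²) = 3.33e7 N/C.

E = 3.33e7 V/m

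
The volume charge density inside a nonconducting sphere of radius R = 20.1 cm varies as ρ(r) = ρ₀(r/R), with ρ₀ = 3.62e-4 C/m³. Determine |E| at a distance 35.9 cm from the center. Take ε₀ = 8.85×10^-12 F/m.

E = 6.44×10^5 N/C

By spherical symmetry E is radial; choose a Gaussian sphere of radius r = 35.9 cm (r > R, all charge enclosed).
Q_enc = 4π ∫₀^R ρ₀(r'/R)^1 r'² dr' = 4πρ₀R³/4 = 9.235×10^-6 C.
Applying ∮E·dA = Q_enc/ε₀ with Φ = E(4πr²):
E = |Q_enc|/(4πε₀r²) = (9.235×10^-6)/(4π·8.85×10^-12·(0.359)²) = 6.44×10^5 N/C.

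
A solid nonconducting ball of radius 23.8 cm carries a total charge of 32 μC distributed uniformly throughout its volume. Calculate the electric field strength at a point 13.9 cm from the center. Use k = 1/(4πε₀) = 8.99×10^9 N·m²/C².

E = 2.97×10^6 N/C

Symmetry ⇒ E = E(r) r̂. Gaussian sphere of radius r = 13.9 cm (r < R).
For a uniform sphere the enclosed fraction is (r/R)³, so Q_enc = (32 μC)(0.139/0.238)³ = 6.375×10^-6 C.
Gauss's law: E·4πr² = Q_enc/ε₀.
E = k|Q_enc|/r² = (8.99×10^9)(6.375×10^-6)/(0.139)² = 2.97×10^6 N/C.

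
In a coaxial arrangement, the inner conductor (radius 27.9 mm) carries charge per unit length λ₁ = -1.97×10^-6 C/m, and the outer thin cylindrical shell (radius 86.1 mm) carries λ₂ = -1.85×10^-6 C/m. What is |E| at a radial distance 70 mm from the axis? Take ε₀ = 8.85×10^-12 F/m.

Take a coaxial cylindrical Gaussian surface of radius r = 70 mm and length L (between the conductors, 27.9 mm < r < 86.1 mm).
Only the inner wire is enclosed; the outer shell contributes nothing inside itself. λ_enc = λ₁ = -1.97×10^-6 C/m.
By Gauss's law (flux through the curved wall only), E·2πrL = λ_enc L/ε₀.
E = |λ_enc|/(2πε₀r) = (1.97e-6)/(2π·8.85×10^-12·0.07) = 5.06×10^5 N/C.

E ≈ 5.06e5 N/C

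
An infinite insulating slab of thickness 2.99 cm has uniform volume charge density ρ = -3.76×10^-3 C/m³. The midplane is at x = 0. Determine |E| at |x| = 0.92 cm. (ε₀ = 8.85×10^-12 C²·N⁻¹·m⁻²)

By symmetry E is perpendicular to the slab. A Gaussian pillbox from −0.92 cm to +0.92 cm (face area A) lies entirely within the slab.
Q_enc = ρ·(2x)·A and flux = 2EA, so 2EA = 2ρxA/ε₀ ⇒ E = |ρ|x/ε₀.
E = (3.76e-3)(0.0092)/(8.85×10^-12) = 3.91e6 N/C.

|E| ≈ 3.91e6 V/m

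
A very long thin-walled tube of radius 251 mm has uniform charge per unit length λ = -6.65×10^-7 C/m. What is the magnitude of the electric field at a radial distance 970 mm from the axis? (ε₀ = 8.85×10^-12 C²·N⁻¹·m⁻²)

|E| ≈ 1.23e4 V/m

By cylindrical symmetry E is radial; use a coaxial Gaussian cylinder of radius 970 mm and length L (r > 251 mm).
The full line charge is enclosed: λ_enc = -6.65×10^-7 C/m.
Gauss's law: E·2πrL = λ_enc L/ε₀.
E = |λ_enc|/(2πε₀r) = (6.65e-7)/(2π·8.85×10^-12·0.97) = 1.23×10^4 N/C.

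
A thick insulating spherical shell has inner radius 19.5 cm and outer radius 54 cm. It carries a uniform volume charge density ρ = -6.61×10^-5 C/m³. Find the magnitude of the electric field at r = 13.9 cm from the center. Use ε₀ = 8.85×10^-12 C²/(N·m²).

Symmetry ⇒ E = E(r) r̂. Gaussian sphere of radius r = 13.9 cm (r < 19.5 cm, inside the empty cavity).
Q_enc = 0 (all charge lies at larger r); Gauss's law gives E = 0.

E = 0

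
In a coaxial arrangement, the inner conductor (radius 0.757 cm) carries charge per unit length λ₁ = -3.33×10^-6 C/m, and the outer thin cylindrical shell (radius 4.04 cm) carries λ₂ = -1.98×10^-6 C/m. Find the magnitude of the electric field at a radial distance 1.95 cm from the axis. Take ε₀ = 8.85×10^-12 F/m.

By cylindrical symmetry E is radial; use a coaxial Gaussian cylinder of radius 1.95 cm and length L (between the conductors, 0.757 cm < r < 4.04 cm).
Only the inner wire is enclosed; the outer shell contributes nothing inside itself. λ_enc = λ₁ = -3.33×10^-6 C/m.
Gauss's law: E·2πrL = λ_enc L/ε₀.
E = |λ_enc|/(2πε₀r) = (3.33×10^-6)/(2π·8.85×10^-12·0.0195) = 3.07e6 N/C.

|E| ≈ 3.07e6 N/C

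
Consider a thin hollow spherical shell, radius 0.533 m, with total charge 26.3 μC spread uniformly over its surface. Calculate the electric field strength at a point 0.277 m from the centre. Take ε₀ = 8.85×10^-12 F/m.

Take a concentric spherical Gaussian surface of radius r = 0.277 m (inside the shell, r < 0.533 m).
All the charge is outside the Gaussian surface: Q_enc = 0, hence E = 0 everywhere inside the shell.

E = 0 (no enclosed charge)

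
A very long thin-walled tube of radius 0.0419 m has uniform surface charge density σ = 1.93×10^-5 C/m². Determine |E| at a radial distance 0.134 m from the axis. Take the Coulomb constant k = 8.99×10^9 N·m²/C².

Choose a coaxial cylinder of radius r = 0.134 m (arbitrary length L) as the Gaussian surface (r > 0.0419 m).
The whole shell is enclosed: λ_enc = σ·2πR = (1.93×10^-5)·2π·(0.0419) = 5.081e-6 C/m.
By Gauss's law (flux through the curved wall only), E·2πrL = λ_enc L/ε₀.
E = 2k|λ_enc|/r = 2(8.99×10^9)(5.081e-6)/(0.134) = 6.82×10^5 N/C.

E = 6.82×10^5 N/C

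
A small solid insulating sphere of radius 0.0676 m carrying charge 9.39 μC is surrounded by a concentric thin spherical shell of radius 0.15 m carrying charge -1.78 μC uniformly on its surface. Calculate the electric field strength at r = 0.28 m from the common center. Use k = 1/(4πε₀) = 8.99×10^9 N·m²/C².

|E| ≈ 8.73×10^5 V/m

By spherical symmetry E is radial; choose a Gaussian sphere of radius r = 0.28 m (r > 0.15 m, enclosing both).
Q_enc = (9.39 μC) + (-1.78 μC) = 7.61e-6 C.
Gauss's law: E·4πr² = Q_enc/ε₀.
E = k|Q_enc|/r² = (8.99×10^9)(7.61×10^-6)/(0.28)² = 8.73×10^5 N/C.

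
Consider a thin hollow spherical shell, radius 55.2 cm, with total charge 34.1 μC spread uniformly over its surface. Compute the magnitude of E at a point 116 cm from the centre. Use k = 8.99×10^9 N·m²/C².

Symmetry ⇒ E = E(r) r̂. Gaussian sphere of radius r = 116 cm (r > 55.2 cm).
The entire shell is enclosed: Q_enc = 3.41×10^-5 C.
By Gauss's law, ∮E·dA = E·4πr² = Q_enc/ε₀.
E = k|Q_enc|/r² = (8.99×10^9)(3.41×10^-5)/(1.16)² = 2.28×10^5 N/C.

|E| ≈ 2.28×10^5 V/m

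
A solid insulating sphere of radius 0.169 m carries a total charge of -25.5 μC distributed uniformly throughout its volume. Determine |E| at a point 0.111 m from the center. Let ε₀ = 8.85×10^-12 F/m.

|E| ≈ 5.27×10^6 V/m

By spherical symmetry E is radial; choose a Gaussian sphere of radius r = 0.111 m (r < R).
Only the charge within r is enclosed: Q_enc = Q·(r/R)³ = (-25.5 μC)·(0.111 m/0.169 m)³ = -7.225×10^-6 C.
By Gauss's law, ∮E·dA = E·4πr² = Q_enc/ε₀.
E = |Q_enc|/(4πε₀r²) = (7.225e-6)/(4π·8.85×10^-12·(0.111)²) = 5.27e6 N/C.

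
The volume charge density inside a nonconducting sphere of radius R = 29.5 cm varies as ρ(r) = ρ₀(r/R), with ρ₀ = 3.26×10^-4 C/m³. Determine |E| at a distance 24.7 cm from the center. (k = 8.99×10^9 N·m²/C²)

E ≈ 1.90e6 N/C

Take a concentric spherical Gaussian surface of radius r = 24.7 cm (r < R).
Integrate the density: Q_enc = 4π ∫₀^r ρ₀(r'/R)^1 r'² dr' = 4πρ₀ r^4/(4·R) = 1.292e-5 C.
Applying ∮E·dA = Q_enc/ε₀ with Φ = E(4πr²):
E = k|Q_enc|/r² = (8.99×10^9)(1.292×10^-5)/(0.247)² = 1.90×10^6 N/C.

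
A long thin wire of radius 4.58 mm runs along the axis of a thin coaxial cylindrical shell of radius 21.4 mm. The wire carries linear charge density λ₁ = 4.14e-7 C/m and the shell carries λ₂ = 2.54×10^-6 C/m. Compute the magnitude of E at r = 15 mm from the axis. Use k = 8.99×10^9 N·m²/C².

E ≈ 4.96×10^5 N/C

Choose a coaxial cylinder of radius r = 15 mm (arbitrary length L) as the Gaussian surface (between the conductors, 4.58 mm < r < 21.4 mm).
Only the inner wire is enclosed; the outer shell contributes nothing inside itself. λ_enc = λ₁ = 4.14×10^-7 C/m.
Gauss's law: E·2πrL = λ_enc L/ε₀.
E = 2k|λ_enc|/r = 2(8.99×10^9)(4.14e-7)/(0.015) = 4.96×10^5 N/C.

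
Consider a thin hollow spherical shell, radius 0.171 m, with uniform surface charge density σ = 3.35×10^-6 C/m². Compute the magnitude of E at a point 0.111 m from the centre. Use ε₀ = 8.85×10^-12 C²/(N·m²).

E = 0

Symmetry ⇒ E = E(r) r̂. Gaussian sphere of radius r = 0.111 m (inside the shell, r < 0.171 m).
No charge lies within this surface, so Q_enc = 0 and Gauss's law gives E·4πr² = 0 ⇒ E = 0.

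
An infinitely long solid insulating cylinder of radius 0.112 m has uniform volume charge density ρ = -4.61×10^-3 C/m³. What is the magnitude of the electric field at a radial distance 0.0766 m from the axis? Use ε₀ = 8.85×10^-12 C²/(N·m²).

E ≈ 2.00e7 N/C

Choose a coaxial cylinder of radius r = 0.0766 m (arbitrary length L) as the Gaussian surface (r < R).
Enclosed charge per unit length: λ_enc = ρ·πr² = (-4.61e-3)π(0.0766)² = -8.498e-5 C/m.
Applying ∮E·dA = Q_enc/ε₀ with the end caps contributing no flux:
E = |λ_enc|/(2πε₀r) = (8.498×10^-5)/(2π·8.85×10^-12·0.0766) = 2.00e7 N/C.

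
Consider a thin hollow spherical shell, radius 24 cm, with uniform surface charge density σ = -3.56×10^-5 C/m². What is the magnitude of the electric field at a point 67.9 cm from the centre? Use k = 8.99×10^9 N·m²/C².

By spherical symmetry E is radial; choose a Gaussian sphere of radius r = 67.9 cm (r > 24 cm).
The entire shell is enclosed: Q_enc = σ·4πR² = (-3.56×10^-5)·4π·(0.24)² = -2.577×10^-5 C.
Applying ∮E·dA = Q_enc/ε₀ with Φ = E(4πr²):
E = k|Q_enc|/r² = (8.99×10^9)(2.577e-5)/(0.679)² = 5.02×10^5 N/C.

E ≈ 5.02e5 N/C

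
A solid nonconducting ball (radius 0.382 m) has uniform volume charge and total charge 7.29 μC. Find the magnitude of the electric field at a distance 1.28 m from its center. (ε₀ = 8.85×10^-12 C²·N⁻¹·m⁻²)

Take a concentric spherical Gaussian surface of radius r = 1.28 m (r > R, so the entire charge is enclosed).
Q_enc = 7.29 μC = 7.29×10^-6 C.
Since E is radial and uniform over the Gaussian sphere, Φ = E·4πr² = Q_enc/ε₀.
E = |Q_enc|/(4πε₀r²) = (7.29×10^-6)/(4π·8.85×10^-12·(1.28)²) = 4.00e4 N/C.

|E| ≈ 4.00×10^4 V/m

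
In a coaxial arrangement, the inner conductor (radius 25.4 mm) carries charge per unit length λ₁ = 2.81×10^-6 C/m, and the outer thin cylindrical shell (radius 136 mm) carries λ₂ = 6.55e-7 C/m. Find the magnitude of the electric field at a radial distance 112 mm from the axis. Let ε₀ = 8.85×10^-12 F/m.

4.51×10^5 V/m

Choose a coaxial cylinder of radius r = 112 mm (arbitrary length L) as the Gaussian surface (between the conductors, 25.4 mm < r < 136 mm).
Only the inner wire is enclosed; the outer shell contributes nothing inside itself. λ_enc = λ₁ = 2.81e-6 C/m.
By Gauss's law (flux through the curved wall only), E·2πrL = λ_enc L/ε₀.
E = |λ_enc|/(2πε₀r) = (2.81×10^-6)/(2π·8.85×10^-12·0.112) = 4.51×10^5 N/C.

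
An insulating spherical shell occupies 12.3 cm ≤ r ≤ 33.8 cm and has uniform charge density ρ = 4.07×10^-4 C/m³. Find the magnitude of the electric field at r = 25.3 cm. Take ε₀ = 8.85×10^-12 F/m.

Take a concentric spherical Gaussian surface of radius r = 25.3 cm (within the shell material, 12.3 cm < r < 33.8 cm).
Only the shell between 12.3 cm and r is enclosed: Q_enc = ρ·(4π/3)(r³ − a³) = (4.07e-4)·(4π/3)·((0.253)³ − (0.123)³) = 2.444e-5 C.
Since E is radial and uniform over the Gaussian sphere, Φ = E·4πr² = Q_enc/ε₀.
E = |Q_enc|/(4πε₀r²) = (2.444e-5)/(4π·8.85×10^-12·(0.253)²) = 3.43×10^6 N/C.

E ≈ 3.43×10^6 V/m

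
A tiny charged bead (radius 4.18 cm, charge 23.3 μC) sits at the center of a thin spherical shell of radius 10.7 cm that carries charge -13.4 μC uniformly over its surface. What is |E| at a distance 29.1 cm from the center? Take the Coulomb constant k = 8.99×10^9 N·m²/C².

1.05e6 N/C

Symmetry ⇒ E = E(r) r̂. Gaussian sphere of radius r = 29.1 cm (r > 10.7 cm, enclosing both).
Q_enc = (23.3 μC) + (-13.4 μC) = 9.90×10^-6 C.
Since E is radial and uniform over the Gaussian sphere, Φ = E·4πr² = Q_enc/ε₀.
E = k|Q_enc|/r² = (8.99×10^9)(9.90×10^-6)/(0.291)² = 1.05×10^6 N/C.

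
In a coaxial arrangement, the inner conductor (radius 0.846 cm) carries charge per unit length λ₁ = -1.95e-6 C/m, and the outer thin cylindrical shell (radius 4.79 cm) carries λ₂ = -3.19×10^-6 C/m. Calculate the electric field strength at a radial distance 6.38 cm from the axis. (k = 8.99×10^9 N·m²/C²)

By cylindrical symmetry E is radial; use a coaxial Gaussian cylinder of radius 6.38 cm and length L (r > 4.79 cm, enclosing both).
λ_enc = λ₁ + λ₂ = (-1.95e-6) + (-3.19e-6) = -5.14×10^-6 C/m.
Since E is radial and uniform over the curved surface, Φ = E·2πrL = Q_enc/ε₀ = λ_enc L/ε₀.
E = 2k|λ_enc|/r = 2(8.99×10^9)(5.14e-6)/(0.0638) = 1.45e6 N/C.

|E| ≈ 1.45e6 N/C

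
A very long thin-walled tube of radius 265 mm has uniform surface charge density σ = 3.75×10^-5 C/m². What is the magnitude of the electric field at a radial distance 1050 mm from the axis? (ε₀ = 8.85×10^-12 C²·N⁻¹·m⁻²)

E ≈ 1.07×10^6 N/C

Take a coaxial cylindrical Gaussian surface of radius r = 1050 mm and length L (r > 265 mm).
The whole shell is enclosed: λ_enc = σ·2πR = (3.75e-5)·2π·(0.265) = 6.244×10^-5 C/m.
Gauss's law: E·2πrL = λ_enc L/ε₀.
E = |λ_enc|/(2πε₀r) = (6.244×10^-5)/(2π·8.85×10^-12·1.05) = 1.07e6 N/C.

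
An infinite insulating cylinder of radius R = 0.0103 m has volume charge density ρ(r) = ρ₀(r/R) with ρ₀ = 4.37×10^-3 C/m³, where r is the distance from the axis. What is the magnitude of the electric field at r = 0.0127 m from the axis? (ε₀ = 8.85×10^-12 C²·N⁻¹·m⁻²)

E ≈ 1.37×10^6 N/C

By cylindrical symmetry E is radial; use a coaxial Gaussian cylinder of radius 0.0127 m and length L (r > R, full charge per length enclosed).
λ_enc = 2π ∫₀^R ρ₀(r'/R)^1 r' dr' = 2πρ₀R²/3 = 9.71e-7 C/m.
Since E is radial and uniform over the curved surface, Φ = E·2πrL = Q_enc/ε₀ = λ_enc L/ε₀.
E = |λ_enc|/(2πε₀r) = (9.71×10^-7)/(2π·8.85×10^-12·0.0127) = 1.37e6 N/C.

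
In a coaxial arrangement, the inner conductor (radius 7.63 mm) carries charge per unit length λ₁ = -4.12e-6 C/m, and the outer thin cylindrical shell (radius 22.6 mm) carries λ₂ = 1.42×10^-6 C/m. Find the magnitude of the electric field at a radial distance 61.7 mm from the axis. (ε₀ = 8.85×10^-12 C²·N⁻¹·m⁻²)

Take a coaxial cylindrical Gaussian surface of radius r = 61.7 mm and length L (r > 22.6 mm, enclosing both).
λ_enc = λ₁ + λ₂ = (-4.12×10^-6) + (1.42×10^-6) = -2.70×10^-6 C/m.
Applying ∮E·dA = Q_enc/ε₀ with the end caps contributing no flux:
E = |λ_enc|/(2πε₀r) = (2.70e-6)/(2π·8.85×10^-12·0.0617) = 7.87×10^5 N/C.

E ≈ 7.87×10^5 N/C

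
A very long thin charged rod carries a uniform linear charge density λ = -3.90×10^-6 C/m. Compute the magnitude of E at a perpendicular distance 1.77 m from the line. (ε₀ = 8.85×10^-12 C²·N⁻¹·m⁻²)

By cylindrical symmetry E is radial; use a coaxial Gaussian cylinder of radius 1.77 m and length L.
Q_enc = λL, so λ_enc = -3.90×10^-6 C/m.
Since E is radial and uniform over the curved surface, Φ = E·2πrL = Q_enc/ε₀ = λ_enc L/ε₀.
E = |λ_enc|/(2πε₀r) = (3.90e-6)/(2π·8.85×10^-12·1.77) = 3.96×10^4 N/C.

E = 3.96×10^4 N/C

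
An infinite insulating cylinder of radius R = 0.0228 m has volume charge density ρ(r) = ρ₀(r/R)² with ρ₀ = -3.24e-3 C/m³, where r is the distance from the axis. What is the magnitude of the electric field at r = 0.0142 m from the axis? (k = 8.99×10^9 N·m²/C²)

|E| ≈ 5.04×10^5 N/C

Choose a coaxial cylinder of radius r = 0.0142 m (arbitrary length L) as the Gaussian surface (r < R).
λ_enc = ∫₀^r ρ(r')·2πr' dr' = (2πρ₀/R²)·r^4/4 = -3.981e-7 C/m.
By Gauss's law (flux through the curved wall only), E·2πrL = λ_enc L/ε₀.
E = 2k|λ_enc|/r = 2(8.99×10^9)(3.981×10^-7)/(0.0142) = 5.04e5 N/C.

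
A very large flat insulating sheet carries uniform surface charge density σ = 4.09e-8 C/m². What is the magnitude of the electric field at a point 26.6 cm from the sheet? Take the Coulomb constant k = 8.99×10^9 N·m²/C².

Choose a cylindrical pillbox piercing the sheet, end faces (area A) parallel to it.
Flux Φ = 2EA and Q_enc = σA, so 2EA = σA/ε₀ ⇒ E = |σ|/(2ε₀), independent of distance.
E = 2πk|σ| = 2π(8.99×10^9)(4.09×10^-8) = 2.31×10^3 N/C.

E ≈ 2.31e3 V/m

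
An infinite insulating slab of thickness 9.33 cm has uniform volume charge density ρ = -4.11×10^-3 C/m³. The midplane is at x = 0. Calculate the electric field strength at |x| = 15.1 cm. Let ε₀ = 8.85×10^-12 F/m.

The point |x| = 15.1 cm lies outside the slab (half-thickness 0.04665 m). A symmetric pillbox spanning the full slab encloses Q_enc = ρ·d·A.
Flux = 2EA ⇒ E = |ρ|d/(2ε₀), independent of distance outside.
E = (4.11×10^-3)(0.0933)/(2·8.85×10^-12) = 2.17e7 N/C.

|E| = 2.17×10^7 N/C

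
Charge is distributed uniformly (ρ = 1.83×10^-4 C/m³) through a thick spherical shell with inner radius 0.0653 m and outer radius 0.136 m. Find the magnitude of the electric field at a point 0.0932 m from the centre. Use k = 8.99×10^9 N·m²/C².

Use a concentric Gaussian sphere at r = 0.0932 m (within the shell material, 0.0653 m < r < 0.136 m).
Enclosed charge is the volume from a to r: Q_enc = (4π/3)ρ(r³ − a³) = 4.071×10^-7 C.
Gauss's law: E·4πr² = Q_enc/ε₀.
E = k|Q_enc|/r² = (8.99×10^9)(4.071e-7)/(0.0932)² = 4.21e5 N/C.

E ≈ 4.21×10^5 N/C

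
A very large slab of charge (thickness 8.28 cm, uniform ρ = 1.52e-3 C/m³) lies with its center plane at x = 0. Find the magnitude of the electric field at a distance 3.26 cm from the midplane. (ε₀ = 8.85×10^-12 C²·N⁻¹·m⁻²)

|E| = 5.60×10^6 N/C

By symmetry E is perpendicular to the slab. A Gaussian pillbox from −3.26 cm to +3.26 cm (face area A) lies entirely within the slab.
Q_enc = ρ·(2x)·A and flux = 2EA, so 2EA = 2ρxA/ε₀ ⇒ E = |ρ|x/ε₀.
E = (1.52e-3)(0.0326)/(8.85×10^-12) = 5.60×10^6 N/C.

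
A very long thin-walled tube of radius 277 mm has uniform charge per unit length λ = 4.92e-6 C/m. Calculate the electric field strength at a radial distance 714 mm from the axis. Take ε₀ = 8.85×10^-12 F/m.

Choose a coaxial cylinder of radius r = 714 mm (arbitrary length L) as the Gaussian surface (r > 277 mm).
The full line charge is enclosed: λ_enc = 4.92e-6 C/m.
By Gauss's law (flux through the curved wall only), E·2πrL = λ_enc L/ε₀.
E = |λ_enc|/(2πε₀r) = (4.92×10^-6)/(2π·8.85×10^-12·0.714) = 1.24e5 N/C.

|E| = 1.24×10^5 V/m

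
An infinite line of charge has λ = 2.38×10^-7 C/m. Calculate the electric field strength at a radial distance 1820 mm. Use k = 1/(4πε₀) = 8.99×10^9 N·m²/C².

E ≈ 2.35×10^3 N/C

Choose a coaxial cylinder of radius r = 1820 mm (arbitrary length L) as the Gaussian surface.
Q_enc = λL, so λ_enc = 2.38×10^-7 C/m.
Applying ∮E·dA = Q_enc/ε₀ with the end caps contributing no flux:
E = 2k|λ_enc|/r = 2(8.99×10^9)(2.38×10^-7)/(1.82) = 2.35e3 N/C.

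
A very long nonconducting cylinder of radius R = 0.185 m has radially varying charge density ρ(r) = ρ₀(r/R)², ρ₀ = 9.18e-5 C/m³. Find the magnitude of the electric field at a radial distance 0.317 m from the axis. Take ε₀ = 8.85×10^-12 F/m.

E = 2.80×10^5 V/m

Take a coaxial cylindrical Gaussian surface of radius r = 0.317 m and length L (r > R, full charge per length enclosed).
λ_enc = 2π ∫₀^R ρ₀(r'/R)^2 r' dr' = 2πρ₀R²/4 = 4.935×10^-6 C/m.
Applying ∮E·dA = Q_enc/ε₀ with the end caps contributing no flux:
E = |λ_enc|/(2πε₀r) = (4.935e-6)/(2π·8.85×10^-12·0.317) = 2.80×10^5 N/C.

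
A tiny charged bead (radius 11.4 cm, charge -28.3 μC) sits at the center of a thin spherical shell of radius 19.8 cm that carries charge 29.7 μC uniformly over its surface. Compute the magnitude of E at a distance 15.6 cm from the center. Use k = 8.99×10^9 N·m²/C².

|E| ≈ 1.05e7 N/C

Take a concentric spherical Gaussian surface of radius r = 15.6 cm (between the bodies, 11.4 cm < r < 19.8 cm).
The shell at 19.8 cm lies outside the Gaussian surface, so Q_enc = -28.3 μC = -2.83×10^-5 C.
Applying ∮E·dA = Q_enc/ε₀ with Φ = E(4πr²):
E = k|Q_enc|/r² = (8.99×10^9)(2.83×10^-5)/(0.156)² = 1.05e7 N/C.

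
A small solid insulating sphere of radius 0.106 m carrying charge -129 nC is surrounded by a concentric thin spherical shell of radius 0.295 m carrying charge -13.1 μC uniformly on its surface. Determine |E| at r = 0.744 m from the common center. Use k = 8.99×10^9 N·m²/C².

By spherical symmetry E is radial; choose a Gaussian sphere of radius r = 0.744 m (r > 0.295 m, enclosing both).
Q_enc = (-129 nC) + (-13.1 μC) = -1.323e-5 C.
Applying ∮E·dA = Q_enc/ε₀ with Φ = E(4πr²):
E = k|Q_enc|/r² = (8.99×10^9)(1.323×10^-5)/(0.744)² = 2.15e5 N/C.

E ≈ 2.15×10^5 N/C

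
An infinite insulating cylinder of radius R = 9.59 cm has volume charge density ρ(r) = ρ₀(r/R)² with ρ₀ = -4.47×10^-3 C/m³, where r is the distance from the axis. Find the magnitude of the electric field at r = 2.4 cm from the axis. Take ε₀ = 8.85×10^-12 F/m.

|E| ≈ 1.90e5 N/C

Coaxial Gaussian cylinder, radius r = 2.4 cm, length L (r < R).
Integrating ρ over the cross-section to radius r: λ_enc = (2πρ₀/R²) ∫₀^r r'^3 dr' = 2πρ₀ r^4/(4·R²) = -2.533e-7 C/m.
Gauss's law: E·2πrL = λ_enc L/ε₀.
E = |λ_enc|/(2πε₀r) = (2.533×10^-7)/(2π·8.85×10^-12·0.024) = 1.90×10^5 N/C.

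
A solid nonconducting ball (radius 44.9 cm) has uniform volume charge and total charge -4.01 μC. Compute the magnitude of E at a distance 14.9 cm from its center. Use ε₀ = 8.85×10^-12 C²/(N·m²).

E = 5.94×10^4 N/C

Take a concentric spherical Gaussian surface of radius r = 14.9 cm (r < R).
Only the charge within r is enclosed: Q_enc = Q·(r/R)³ = (-4.01 μC)·(14.9 cm/44.9 cm)³ = -1.465×10^-7 C.
Gauss's law: E·4πr² = Q_enc/ε₀.
E = |Q_enc|/(4πε₀r²) = (1.465×10^-7)/(4π·8.85×10^-12·(0.149)²) = 5.94×10^4 N/C.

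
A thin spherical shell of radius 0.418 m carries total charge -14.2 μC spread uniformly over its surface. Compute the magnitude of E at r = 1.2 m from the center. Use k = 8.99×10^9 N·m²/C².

Take a concentric spherical Gaussian surface of radius r = 1.2 m (r > 0.418 m).
The entire shell is enclosed: Q_enc = -1.42×10^-5 C.
Gauss's law: E·4πr² = Q_enc/ε₀.
E = k|Q_enc|/r² = (8.99×10^9)(1.42e-5)/(1.2)² = 8.87e4 N/C.

8.87e4 N/C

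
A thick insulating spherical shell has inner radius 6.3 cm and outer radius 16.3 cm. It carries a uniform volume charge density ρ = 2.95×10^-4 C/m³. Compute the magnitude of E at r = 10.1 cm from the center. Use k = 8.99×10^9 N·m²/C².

Use a concentric Gaussian sphere at r = 10.1 cm (within the shell material, 6.3 cm < r < 16.3 cm).
Only the shell between 6.3 cm and r is enclosed: Q_enc = ρ·(4π/3)(r³ − a³) = (2.95e-4)·(4π/3)·((0.101)³ − (0.063)³) = 9.642×10^-7 C.
Since E is radial and uniform over the Gaussian sphere, Φ = E·4πr² = Q_enc/ε₀.
E = k|Q_enc|/r² = (8.99×10^9)(9.642×10^-7)/(0.101)² = 8.50e5 N/C.

|E| ≈ 8.50e5 V/m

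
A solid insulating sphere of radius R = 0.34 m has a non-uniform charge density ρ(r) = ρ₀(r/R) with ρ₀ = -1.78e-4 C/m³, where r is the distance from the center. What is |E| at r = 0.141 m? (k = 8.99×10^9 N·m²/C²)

|E| = 2.94×10^5 V/m

Symmetry ⇒ E = E(r) r̂. Gaussian sphere of radius r = 0.141 m (r < R).
Q_enc = ∫₀^r ρ(r')·4πr'² dr' = (4πρ₀/R) ∫₀^r r'^3 dr' = 4πρ₀ r^4/(4·R) = -6.501×10^-7 C.
By Gauss's law, ∮E·dA = E·4πr² = Q_enc/ε₀.
E = k|Q_enc|/r² = (8.99×10^9)(6.501×10^-7)/(0.141)² = 2.94×10^5 N/C.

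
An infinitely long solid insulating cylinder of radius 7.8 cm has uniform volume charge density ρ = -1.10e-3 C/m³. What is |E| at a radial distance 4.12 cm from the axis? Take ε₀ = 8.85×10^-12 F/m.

Take a coaxial cylindrical Gaussian surface of radius r = 4.12 cm and length L (r < R).
Charge inside radius r per length L is ρ·πr²·L, so λ_enc = ρπr² = -5.866×10^-6 C/m.
Gauss's law: E·2πrL = λ_enc L/ε₀.
E = |λ_enc|/(2πε₀r) = (5.866×10^-6)/(2π·8.85×10^-12·0.0412) = 2.56×10^6 N/C.

|E| = 2.56×10^6 N/C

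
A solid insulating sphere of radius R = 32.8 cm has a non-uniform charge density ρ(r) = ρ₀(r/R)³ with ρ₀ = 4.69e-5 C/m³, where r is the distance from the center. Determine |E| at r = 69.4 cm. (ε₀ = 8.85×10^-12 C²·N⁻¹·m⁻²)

Take a concentric spherical Gaussian surface of radius r = 69.4 cm (r > R, all charge enclosed).
Q_enc = 4π ∫₀^R ρ₀(r'/R)^3 r'² dr' = 4πρ₀R³/6 = 3.466e-6 C.
Applying ∮E·dA = Q_enc/ε₀ with Φ = E(4πr²):
E = |Q_enc|/(4πε₀r²) = (3.466×10^-6)/(4π·8.85×10^-12·(0.694)²) = 6.47×10^4 N/C.

E ≈ 6.47×10^4 V/m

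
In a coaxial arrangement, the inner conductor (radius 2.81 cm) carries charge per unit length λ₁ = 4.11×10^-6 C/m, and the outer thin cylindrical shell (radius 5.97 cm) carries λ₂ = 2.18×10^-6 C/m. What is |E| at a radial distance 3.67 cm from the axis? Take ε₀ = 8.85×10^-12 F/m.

Coaxial Gaussian cylinder, radius r = 3.67 cm, length L (between the conductors, 2.81 cm < r < 5.97 cm).
The shell at 5.97 cm lies outside the Gaussian surface, so λ_enc = λ₁ = 4.11×10^-6 C/m.
Since E is radial and uniform over the curved surface, Φ = E·2πrL = Q_enc/ε₀ = λ_enc L/ε₀.
E = |λ_enc|/(2πε₀r) = (4.11×10^-6)/(2π·8.85×10^-12·0.0367) = 2.01e6 N/C.

E ≈ 2.01e6 V/m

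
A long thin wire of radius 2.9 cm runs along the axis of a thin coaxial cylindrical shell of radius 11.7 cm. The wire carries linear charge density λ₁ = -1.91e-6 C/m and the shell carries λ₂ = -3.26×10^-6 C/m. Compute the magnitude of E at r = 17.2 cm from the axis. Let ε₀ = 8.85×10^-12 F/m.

Take a coaxial cylindrical Gaussian surface of radius r = 17.2 cm and length L (r > 11.7 cm, enclosing both).
λ_enc = λ₁ + λ₂ = (-1.91×10^-6) + (-3.26×10^-6) = -5.17×10^-6 C/m.
Gauss's law: E·2πrL = λ_enc L/ε₀.
E = |λ_enc|/(2πε₀r) = (5.17×10^-6)/(2π·8.85×10^-12·0.172) = 5.41×10^5 N/C.

E ≈ 5.41e5 V/m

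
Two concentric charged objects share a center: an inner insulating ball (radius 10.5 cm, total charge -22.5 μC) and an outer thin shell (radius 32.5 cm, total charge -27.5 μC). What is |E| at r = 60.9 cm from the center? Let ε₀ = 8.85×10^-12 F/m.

Symmetry ⇒ E = E(r) r̂. Gaussian sphere of radius r = 60.9 cm (r > 32.5 cm, enclosing both).
Q_enc = (-22.5 μC) + (-27.5 μC) = -5.00×10^-5 C.
Since E is radial and uniform over the Gaussian sphere, Φ = E·4πr² = Q_enc/ε₀.
E = |Q_enc|/(4πε₀r²) = (5.00×10^-5)/(4π·8.85×10^-12·(0.609)²) = 1.21×10^6 N/C.

E ≈ 1.21e6 V/m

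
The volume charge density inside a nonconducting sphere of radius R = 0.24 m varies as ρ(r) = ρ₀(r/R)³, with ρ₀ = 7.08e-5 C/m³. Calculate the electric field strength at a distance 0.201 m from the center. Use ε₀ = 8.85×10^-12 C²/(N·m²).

By spherical symmetry E is radial; choose a Gaussian sphere of radius r = 0.201 m (r < R).
Integrate the density: Q_enc = 4π ∫₀^r ρ₀(r'/R)^3 r'² dr' = 4πρ₀ r^6/(6·R³) = 7.074e-7 C.
Since E is radial and uniform over the Gaussian sphere, Φ = E·4πr² = Q_enc/ε₀.
E = |Q_enc|/(4πε₀r²) = (7.074×10^-7)/(4π·8.85×10^-12·(0.201)²) = 1.57×10^5 N/C.

|E| = 1.57×10^5 N/C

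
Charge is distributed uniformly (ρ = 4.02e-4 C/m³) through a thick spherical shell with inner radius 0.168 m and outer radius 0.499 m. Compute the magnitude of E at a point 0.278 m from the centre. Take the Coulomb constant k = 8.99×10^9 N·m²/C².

E ≈ 3.28×10^6 V/m

Symmetry ⇒ E = E(r) r̂. Gaussian sphere of radius r = 0.278 m (within the shell material, 0.168 m < r < 0.499 m).
Only the shell between 0.168 m and r is enclosed: Q_enc = ρ·(4π/3)(r³ − a³) = (4.02e-4)·(4π/3)·((0.278)³ − (0.168)³) = 2.819×10^-5 C.
Applying ∮E·dA = Q_enc/ε₀ with Φ = E(4πr²):
E = k|Q_enc|/r² = (8.99×10^9)(2.819×10^-5)/(0.278)² = 3.28×10^6 N/C.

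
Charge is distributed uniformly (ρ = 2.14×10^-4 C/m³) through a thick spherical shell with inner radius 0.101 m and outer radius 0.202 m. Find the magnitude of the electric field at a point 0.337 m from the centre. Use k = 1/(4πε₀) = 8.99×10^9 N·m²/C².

5.12e5 N/C

Symmetry ⇒ E = E(r) r̂. Gaussian sphere of radius r = 0.337 m (r > 0.202 m, enclosing the whole shell).
Q_enc = ρ·(4π/3)(b³ − a³) = (2.14×10^-4)·(4π/3)·((0.202)³ − (0.101)³) = 6.465×10^-6 C.
Since E is radial and uniform over the Gaussian sphere, Φ = E·4πr² = Q_enc/ε₀.
E = k|Q_enc|/r² = (8.99×10^9)(6.465e-6)/(0.337)² = 5.12×10^5 N/C.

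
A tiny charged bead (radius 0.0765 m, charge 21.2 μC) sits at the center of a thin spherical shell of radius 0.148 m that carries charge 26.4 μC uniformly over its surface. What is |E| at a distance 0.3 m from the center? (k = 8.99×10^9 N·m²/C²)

|E| = 4.75×10^6 N/C

Take a concentric spherical Gaussian surface of radius r = 0.3 m (r > 0.148 m, enclosing both).
Q_enc = (21.2 μC) + (26.4 μC) = 4.76e-5 C.
Since E is radial and uniform over the Gaussian sphere, Φ = E·4πr² = Q_enc/ε₀.
E = k|Q_enc|/r² = (8.99×10^9)(4.76e-5)/(0.3)² = 4.75e6 N/C.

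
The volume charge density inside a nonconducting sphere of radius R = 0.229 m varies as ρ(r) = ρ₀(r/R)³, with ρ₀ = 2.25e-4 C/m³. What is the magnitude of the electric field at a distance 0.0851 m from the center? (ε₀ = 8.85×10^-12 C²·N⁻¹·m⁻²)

Take a concentric spherical Gaussian surface of radius r = 0.0851 m (r < R).
Q_enc = ∫₀^r ρ(r')·4πr'² dr' = (4πρ₀/R³) ∫₀^r r'^5 dr' = 4πρ₀ r^6/(6·R³) = 1.49×10^-8 C.
Applying ∮E·dA = Q_enc/ε₀ with Φ = E(4πr²):
E = |Q_enc|/(4πε₀r²) = (1.49×10^-8)/(4π·8.85×10^-12·(0.0851)²) = 1.85×10^4 N/C.

E ≈ 1.85×10^4 V/m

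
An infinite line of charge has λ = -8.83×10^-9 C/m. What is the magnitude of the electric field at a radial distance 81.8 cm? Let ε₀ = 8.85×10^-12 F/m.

194 N/C

Coaxial Gaussian cylinder, radius r = 81.8 cm, length L.
Q_enc = λL, so λ_enc = -8.83×10^-9 C/m.
Since E is radial and uniform over the curved surface, Φ = E·2πrL = Q_enc/ε₀ = λ_enc L/ε₀.
E = |λ_enc|/(2πε₀r) = (8.83e-9)/(2π·8.85×10^-12·0.818) = 194 N/C.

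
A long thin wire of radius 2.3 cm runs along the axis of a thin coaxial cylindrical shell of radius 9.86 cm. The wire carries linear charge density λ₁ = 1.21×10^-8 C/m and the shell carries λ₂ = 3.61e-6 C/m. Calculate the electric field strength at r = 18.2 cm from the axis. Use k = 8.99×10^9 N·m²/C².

Take a coaxial cylindrical Gaussian surface of radius r = 18.2 cm and length L (r > 9.86 cm, enclosing both).
λ_enc = λ₁ + λ₂ = (1.21×10^-8) + (3.61×10^-6) = 3.622×10^-6 C/m.
By Gauss's law (flux through the curved wall only), E·2πrL = λ_enc L/ε₀.
E = 2k|λ_enc|/r = 2(8.99×10^9)(3.622×10^-6)/(0.182) = 3.58×10^5 N/C.

3.58e5 N/C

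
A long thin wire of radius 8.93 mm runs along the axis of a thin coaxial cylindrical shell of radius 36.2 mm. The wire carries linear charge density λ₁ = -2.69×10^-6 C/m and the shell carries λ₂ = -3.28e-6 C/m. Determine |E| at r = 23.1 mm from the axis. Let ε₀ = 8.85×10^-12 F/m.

E = 2.09×10^6 N/C

By cylindrical symmetry E is radial; use a coaxial Gaussian cylinder of radius 23.1 mm and length L (between the conductors, 8.93 mm < r < 36.2 mm).
Only the inner wire is enclosed; the outer shell contributes nothing inside itself. λ_enc = λ₁ = -2.69×10^-6 C/m.
Gauss's law: E·2πrL = λ_enc L/ε₀.
E = |λ_enc|/(2πε₀r) = (2.69×10^-6)/(2π·8.85×10^-12·0.0231) = 2.09e6 N/C.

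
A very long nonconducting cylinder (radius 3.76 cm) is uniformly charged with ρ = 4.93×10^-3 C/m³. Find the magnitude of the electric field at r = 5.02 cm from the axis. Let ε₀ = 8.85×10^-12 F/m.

By cylindrical symmetry E is radial; use a coaxial Gaussian cylinder of radius 5.02 cm and length L (r > 3.76 cm, full cross-section enclosed).
λ_enc = ρ·πR² = (4.93×10^-3)π(0.0376)² = 2.19×10^-5 C/m.
Gauss's law: E·2πrL = λ_enc L/ε₀.
E = |λ_enc|/(2πε₀r) = (2.19×10^-5)/(2π·8.85×10^-12·0.0502) = 7.84e6 N/C.

E = 7.84×10^6 V/m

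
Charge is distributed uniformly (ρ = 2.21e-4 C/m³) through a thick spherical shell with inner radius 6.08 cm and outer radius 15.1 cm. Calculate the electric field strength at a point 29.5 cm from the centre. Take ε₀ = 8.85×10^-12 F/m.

Take a concentric spherical Gaussian surface of radius r = 29.5 cm (r > 15.1 cm, enclosing the whole shell).
Q_enc = ρ·(4π/3)(b³ − a³) = (2.21×10^-4)·(4π/3)·((0.151)³ − (0.0608)³) = 2.979×10^-6 C.
Gauss's law: E·4πr² = Q_enc/ε₀.
E = |Q_enc|/(4πε₀r²) = (2.979e-6)/(4π·8.85×10^-12·(0.295)²) = 3.08×10^5 N/C.

|E| = 3.08×10^5 N/C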